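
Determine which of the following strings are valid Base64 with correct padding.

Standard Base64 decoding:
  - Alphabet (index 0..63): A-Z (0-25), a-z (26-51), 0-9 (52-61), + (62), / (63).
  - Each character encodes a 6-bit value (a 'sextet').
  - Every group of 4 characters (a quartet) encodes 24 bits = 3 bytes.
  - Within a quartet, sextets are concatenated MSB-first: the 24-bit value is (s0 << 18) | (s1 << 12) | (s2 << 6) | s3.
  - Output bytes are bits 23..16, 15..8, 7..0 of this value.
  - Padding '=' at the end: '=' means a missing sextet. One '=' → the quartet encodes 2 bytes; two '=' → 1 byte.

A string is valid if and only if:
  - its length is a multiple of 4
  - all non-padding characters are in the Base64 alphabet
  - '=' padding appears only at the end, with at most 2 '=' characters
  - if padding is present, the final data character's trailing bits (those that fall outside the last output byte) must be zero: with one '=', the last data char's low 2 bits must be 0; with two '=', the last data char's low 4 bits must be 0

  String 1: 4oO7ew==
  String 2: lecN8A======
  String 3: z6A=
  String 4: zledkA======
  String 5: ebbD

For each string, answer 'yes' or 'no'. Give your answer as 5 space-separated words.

Answer: yes no yes no yes

Derivation:
String 1: '4oO7ew==' → valid
String 2: 'lecN8A======' → invalid (6 pad chars (max 2))
String 3: 'z6A=' → valid
String 4: 'zledkA======' → invalid (6 pad chars (max 2))
String 5: 'ebbD' → valid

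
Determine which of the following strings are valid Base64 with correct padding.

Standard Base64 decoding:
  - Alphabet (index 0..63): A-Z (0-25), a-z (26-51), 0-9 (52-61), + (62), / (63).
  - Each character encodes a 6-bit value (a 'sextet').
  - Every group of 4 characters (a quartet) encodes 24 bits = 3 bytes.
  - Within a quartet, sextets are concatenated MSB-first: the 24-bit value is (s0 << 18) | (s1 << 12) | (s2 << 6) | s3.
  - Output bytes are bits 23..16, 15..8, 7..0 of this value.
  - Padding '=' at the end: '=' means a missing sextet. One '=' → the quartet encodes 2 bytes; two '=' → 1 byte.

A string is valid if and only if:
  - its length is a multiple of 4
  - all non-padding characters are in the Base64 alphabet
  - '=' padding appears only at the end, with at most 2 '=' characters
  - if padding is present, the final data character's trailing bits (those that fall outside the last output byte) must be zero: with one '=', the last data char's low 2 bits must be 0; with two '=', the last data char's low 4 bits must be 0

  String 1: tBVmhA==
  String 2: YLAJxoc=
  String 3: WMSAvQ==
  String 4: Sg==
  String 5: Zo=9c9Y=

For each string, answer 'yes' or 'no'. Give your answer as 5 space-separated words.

Answer: yes yes yes yes no

Derivation:
String 1: 'tBVmhA==' → valid
String 2: 'YLAJxoc=' → valid
String 3: 'WMSAvQ==' → valid
String 4: 'Sg==' → valid
String 5: 'Zo=9c9Y=' → invalid (bad char(s): ['=']; '=' in middle)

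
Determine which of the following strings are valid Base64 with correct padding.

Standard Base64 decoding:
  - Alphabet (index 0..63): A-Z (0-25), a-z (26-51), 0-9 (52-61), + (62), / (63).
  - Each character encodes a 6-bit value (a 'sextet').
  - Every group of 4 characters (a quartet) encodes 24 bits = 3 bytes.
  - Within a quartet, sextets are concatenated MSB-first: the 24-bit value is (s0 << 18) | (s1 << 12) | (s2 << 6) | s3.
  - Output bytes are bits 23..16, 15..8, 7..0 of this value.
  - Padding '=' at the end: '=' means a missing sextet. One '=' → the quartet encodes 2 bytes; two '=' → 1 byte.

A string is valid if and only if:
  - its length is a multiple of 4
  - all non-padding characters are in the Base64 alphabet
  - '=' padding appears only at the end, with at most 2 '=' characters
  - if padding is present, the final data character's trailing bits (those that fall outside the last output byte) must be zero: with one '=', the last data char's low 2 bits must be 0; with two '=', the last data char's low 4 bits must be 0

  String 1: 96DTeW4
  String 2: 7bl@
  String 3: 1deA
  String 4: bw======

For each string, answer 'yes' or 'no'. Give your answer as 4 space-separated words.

String 1: '96DTeW4' → invalid (len=7 not mult of 4)
String 2: '7bl@' → invalid (bad char(s): ['@'])
String 3: '1deA' → valid
String 4: 'bw======' → invalid (6 pad chars (max 2))

Answer: no no yes no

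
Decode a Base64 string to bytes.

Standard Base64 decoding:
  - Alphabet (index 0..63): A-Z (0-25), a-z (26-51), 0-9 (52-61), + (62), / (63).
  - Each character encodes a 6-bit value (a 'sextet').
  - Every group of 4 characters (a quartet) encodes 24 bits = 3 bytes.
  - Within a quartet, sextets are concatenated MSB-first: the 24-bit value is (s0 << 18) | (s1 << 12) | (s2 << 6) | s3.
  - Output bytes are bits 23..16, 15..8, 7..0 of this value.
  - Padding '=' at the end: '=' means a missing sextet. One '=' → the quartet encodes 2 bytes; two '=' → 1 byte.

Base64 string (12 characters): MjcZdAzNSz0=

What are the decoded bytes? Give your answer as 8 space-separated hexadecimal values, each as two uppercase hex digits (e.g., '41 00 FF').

Answer: 32 37 19 74 0C CD 4B 3D

Derivation:
After char 0 ('M'=12): chars_in_quartet=1 acc=0xC bytes_emitted=0
After char 1 ('j'=35): chars_in_quartet=2 acc=0x323 bytes_emitted=0
After char 2 ('c'=28): chars_in_quartet=3 acc=0xC8DC bytes_emitted=0
After char 3 ('Z'=25): chars_in_quartet=4 acc=0x323719 -> emit 32 37 19, reset; bytes_emitted=3
After char 4 ('d'=29): chars_in_quartet=1 acc=0x1D bytes_emitted=3
After char 5 ('A'=0): chars_in_quartet=2 acc=0x740 bytes_emitted=3
After char 6 ('z'=51): chars_in_quartet=3 acc=0x1D033 bytes_emitted=3
After char 7 ('N'=13): chars_in_quartet=4 acc=0x740CCD -> emit 74 0C CD, reset; bytes_emitted=6
After char 8 ('S'=18): chars_in_quartet=1 acc=0x12 bytes_emitted=6
After char 9 ('z'=51): chars_in_quartet=2 acc=0x4B3 bytes_emitted=6
After char 10 ('0'=52): chars_in_quartet=3 acc=0x12CF4 bytes_emitted=6
Padding '=': partial quartet acc=0x12CF4 -> emit 4B 3D; bytes_emitted=8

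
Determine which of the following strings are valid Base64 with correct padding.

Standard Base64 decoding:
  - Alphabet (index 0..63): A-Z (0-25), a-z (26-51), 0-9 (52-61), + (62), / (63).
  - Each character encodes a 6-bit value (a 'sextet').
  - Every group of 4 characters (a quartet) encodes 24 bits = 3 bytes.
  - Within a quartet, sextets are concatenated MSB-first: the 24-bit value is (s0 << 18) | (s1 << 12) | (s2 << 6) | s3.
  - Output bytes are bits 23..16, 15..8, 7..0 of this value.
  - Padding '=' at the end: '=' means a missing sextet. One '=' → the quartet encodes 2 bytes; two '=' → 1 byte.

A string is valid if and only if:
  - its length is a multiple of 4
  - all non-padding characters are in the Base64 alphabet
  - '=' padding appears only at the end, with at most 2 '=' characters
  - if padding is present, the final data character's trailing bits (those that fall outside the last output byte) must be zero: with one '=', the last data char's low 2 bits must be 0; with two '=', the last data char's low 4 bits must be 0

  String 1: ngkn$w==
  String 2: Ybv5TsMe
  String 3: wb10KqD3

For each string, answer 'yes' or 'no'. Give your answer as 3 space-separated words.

String 1: 'ngkn$w==' → invalid (bad char(s): ['$'])
String 2: 'Ybv5TsMe' → valid
String 3: 'wb10KqD3' → valid

Answer: no yes yes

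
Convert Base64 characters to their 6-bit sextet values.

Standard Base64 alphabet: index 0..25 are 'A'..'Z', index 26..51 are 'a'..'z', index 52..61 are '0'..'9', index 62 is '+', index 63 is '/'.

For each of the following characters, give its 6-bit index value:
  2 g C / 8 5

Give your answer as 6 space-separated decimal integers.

'2': 0..9 range, 52 + ord('2') − ord('0') = 54
'g': a..z range, 26 + ord('g') − ord('a') = 32
'C': A..Z range, ord('C') − ord('A') = 2
'/': index 63
'8': 0..9 range, 52 + ord('8') − ord('0') = 60
'5': 0..9 range, 52 + ord('5') − ord('0') = 57

Answer: 54 32 2 63 60 57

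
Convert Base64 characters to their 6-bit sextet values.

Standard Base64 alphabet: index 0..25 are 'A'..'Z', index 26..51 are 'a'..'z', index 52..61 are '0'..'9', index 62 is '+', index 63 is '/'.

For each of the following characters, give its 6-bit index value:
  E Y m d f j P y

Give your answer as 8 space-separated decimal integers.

'E': A..Z range, ord('E') − ord('A') = 4
'Y': A..Z range, ord('Y') − ord('A') = 24
'm': a..z range, 26 + ord('m') − ord('a') = 38
'd': a..z range, 26 + ord('d') − ord('a') = 29
'f': a..z range, 26 + ord('f') − ord('a') = 31
'j': a..z range, 26 + ord('j') − ord('a') = 35
'P': A..Z range, ord('P') − ord('A') = 15
'y': a..z range, 26 + ord('y') − ord('a') = 50

Answer: 4 24 38 29 31 35 15 50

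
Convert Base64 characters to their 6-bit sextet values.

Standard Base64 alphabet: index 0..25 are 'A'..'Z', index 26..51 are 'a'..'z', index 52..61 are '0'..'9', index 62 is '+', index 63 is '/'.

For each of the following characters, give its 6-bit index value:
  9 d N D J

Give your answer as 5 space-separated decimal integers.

'9': 0..9 range, 52 + ord('9') − ord('0') = 61
'd': a..z range, 26 + ord('d') − ord('a') = 29
'N': A..Z range, ord('N') − ord('A') = 13
'D': A..Z range, ord('D') − ord('A') = 3
'J': A..Z range, ord('J') − ord('A') = 9

Answer: 61 29 13 3 9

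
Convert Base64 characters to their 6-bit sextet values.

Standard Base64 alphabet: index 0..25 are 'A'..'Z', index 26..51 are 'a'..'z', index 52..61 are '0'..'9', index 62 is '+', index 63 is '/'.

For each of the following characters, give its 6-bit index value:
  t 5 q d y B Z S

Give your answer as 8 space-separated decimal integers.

Answer: 45 57 42 29 50 1 25 18

Derivation:
't': a..z range, 26 + ord('t') − ord('a') = 45
'5': 0..9 range, 52 + ord('5') − ord('0') = 57
'q': a..z range, 26 + ord('q') − ord('a') = 42
'd': a..z range, 26 + ord('d') − ord('a') = 29
'y': a..z range, 26 + ord('y') − ord('a') = 50
'B': A..Z range, ord('B') − ord('A') = 1
'Z': A..Z range, ord('Z') − ord('A') = 25
'S': A..Z range, ord('S') − ord('A') = 18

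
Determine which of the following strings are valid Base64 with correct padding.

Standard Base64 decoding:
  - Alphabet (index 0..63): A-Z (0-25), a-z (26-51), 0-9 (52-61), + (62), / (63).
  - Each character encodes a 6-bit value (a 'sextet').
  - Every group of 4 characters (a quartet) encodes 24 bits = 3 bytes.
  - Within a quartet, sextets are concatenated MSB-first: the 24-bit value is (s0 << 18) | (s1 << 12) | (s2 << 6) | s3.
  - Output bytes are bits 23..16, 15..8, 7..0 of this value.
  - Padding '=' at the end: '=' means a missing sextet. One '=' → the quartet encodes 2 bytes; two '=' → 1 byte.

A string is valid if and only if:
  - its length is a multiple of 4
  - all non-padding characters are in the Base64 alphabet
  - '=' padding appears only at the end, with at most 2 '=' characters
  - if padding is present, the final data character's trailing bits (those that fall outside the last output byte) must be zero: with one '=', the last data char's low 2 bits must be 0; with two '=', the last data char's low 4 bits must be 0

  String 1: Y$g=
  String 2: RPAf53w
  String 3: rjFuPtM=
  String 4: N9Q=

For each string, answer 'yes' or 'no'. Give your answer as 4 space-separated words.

Answer: no no yes yes

Derivation:
String 1: 'Y$g=' → invalid (bad char(s): ['$'])
String 2: 'RPAf53w' → invalid (len=7 not mult of 4)
String 3: 'rjFuPtM=' → valid
String 4: 'N9Q=' → valid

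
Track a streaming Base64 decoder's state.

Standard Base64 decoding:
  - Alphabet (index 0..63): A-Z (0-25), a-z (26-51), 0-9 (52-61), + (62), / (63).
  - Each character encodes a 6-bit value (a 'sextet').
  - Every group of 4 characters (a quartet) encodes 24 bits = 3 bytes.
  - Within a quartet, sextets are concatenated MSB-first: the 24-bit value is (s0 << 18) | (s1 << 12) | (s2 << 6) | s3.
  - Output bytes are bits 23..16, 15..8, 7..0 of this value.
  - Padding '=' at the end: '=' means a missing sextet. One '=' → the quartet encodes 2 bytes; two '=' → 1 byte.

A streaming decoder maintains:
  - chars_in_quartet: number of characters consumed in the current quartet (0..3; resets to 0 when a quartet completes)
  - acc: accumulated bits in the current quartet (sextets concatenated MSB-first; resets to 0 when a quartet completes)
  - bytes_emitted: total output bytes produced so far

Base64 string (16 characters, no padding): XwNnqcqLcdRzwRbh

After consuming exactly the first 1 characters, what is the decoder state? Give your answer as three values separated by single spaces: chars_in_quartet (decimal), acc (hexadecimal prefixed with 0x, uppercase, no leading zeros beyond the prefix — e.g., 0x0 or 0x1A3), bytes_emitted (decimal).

Answer: 1 0x17 0

Derivation:
After char 0 ('X'=23): chars_in_quartet=1 acc=0x17 bytes_emitted=0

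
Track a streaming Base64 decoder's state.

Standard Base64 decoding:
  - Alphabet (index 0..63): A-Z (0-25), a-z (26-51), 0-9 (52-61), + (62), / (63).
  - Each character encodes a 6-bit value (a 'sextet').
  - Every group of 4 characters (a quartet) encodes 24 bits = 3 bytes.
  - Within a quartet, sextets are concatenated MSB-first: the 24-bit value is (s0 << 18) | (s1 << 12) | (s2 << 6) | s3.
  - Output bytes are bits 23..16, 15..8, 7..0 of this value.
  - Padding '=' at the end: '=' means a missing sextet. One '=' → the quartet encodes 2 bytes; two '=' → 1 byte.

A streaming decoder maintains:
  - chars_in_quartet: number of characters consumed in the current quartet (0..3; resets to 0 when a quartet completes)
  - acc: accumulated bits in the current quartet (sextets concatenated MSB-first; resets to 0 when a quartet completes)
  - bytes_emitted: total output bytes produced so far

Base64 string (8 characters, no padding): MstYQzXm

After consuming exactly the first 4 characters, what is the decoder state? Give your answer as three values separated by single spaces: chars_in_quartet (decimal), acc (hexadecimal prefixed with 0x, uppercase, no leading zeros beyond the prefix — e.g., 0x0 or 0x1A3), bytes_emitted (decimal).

Answer: 0 0x0 3

Derivation:
After char 0 ('M'=12): chars_in_quartet=1 acc=0xC bytes_emitted=0
After char 1 ('s'=44): chars_in_quartet=2 acc=0x32C bytes_emitted=0
After char 2 ('t'=45): chars_in_quartet=3 acc=0xCB2D bytes_emitted=0
After char 3 ('Y'=24): chars_in_quartet=4 acc=0x32CB58 -> emit 32 CB 58, reset; bytes_emitted=3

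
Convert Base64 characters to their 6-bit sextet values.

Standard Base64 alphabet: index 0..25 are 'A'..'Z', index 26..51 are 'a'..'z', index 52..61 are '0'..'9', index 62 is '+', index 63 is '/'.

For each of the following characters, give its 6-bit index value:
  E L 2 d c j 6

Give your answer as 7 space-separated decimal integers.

'E': A..Z range, ord('E') − ord('A') = 4
'L': A..Z range, ord('L') − ord('A') = 11
'2': 0..9 range, 52 + ord('2') − ord('0') = 54
'd': a..z range, 26 + ord('d') − ord('a') = 29
'c': a..z range, 26 + ord('c') − ord('a') = 28
'j': a..z range, 26 + ord('j') − ord('a') = 35
'6': 0..9 range, 52 + ord('6') − ord('0') = 58

Answer: 4 11 54 29 28 35 58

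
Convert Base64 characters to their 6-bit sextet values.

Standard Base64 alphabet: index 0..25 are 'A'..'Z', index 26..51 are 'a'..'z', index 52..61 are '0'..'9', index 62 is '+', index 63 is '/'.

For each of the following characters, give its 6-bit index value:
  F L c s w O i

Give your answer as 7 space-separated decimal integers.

'F': A..Z range, ord('F') − ord('A') = 5
'L': A..Z range, ord('L') − ord('A') = 11
'c': a..z range, 26 + ord('c') − ord('a') = 28
's': a..z range, 26 + ord('s') − ord('a') = 44
'w': a..z range, 26 + ord('w') − ord('a') = 48
'O': A..Z range, ord('O') − ord('A') = 14
'i': a..z range, 26 + ord('i') − ord('a') = 34

Answer: 5 11 28 44 48 14 34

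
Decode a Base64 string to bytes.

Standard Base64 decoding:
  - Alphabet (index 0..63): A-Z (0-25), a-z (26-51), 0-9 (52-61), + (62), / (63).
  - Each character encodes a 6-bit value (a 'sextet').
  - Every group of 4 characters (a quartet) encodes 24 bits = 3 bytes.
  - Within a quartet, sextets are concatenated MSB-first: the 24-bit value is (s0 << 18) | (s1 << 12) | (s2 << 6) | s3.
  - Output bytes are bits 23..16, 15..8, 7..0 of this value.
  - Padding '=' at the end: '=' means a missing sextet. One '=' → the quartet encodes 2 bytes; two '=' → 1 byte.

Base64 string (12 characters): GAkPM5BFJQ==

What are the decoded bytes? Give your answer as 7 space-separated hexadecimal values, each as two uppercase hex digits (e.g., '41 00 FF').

Answer: 18 09 0F 33 90 45 25

Derivation:
After char 0 ('G'=6): chars_in_quartet=1 acc=0x6 bytes_emitted=0
After char 1 ('A'=0): chars_in_quartet=2 acc=0x180 bytes_emitted=0
After char 2 ('k'=36): chars_in_quartet=3 acc=0x6024 bytes_emitted=0
After char 3 ('P'=15): chars_in_quartet=4 acc=0x18090F -> emit 18 09 0F, reset; bytes_emitted=3
After char 4 ('M'=12): chars_in_quartet=1 acc=0xC bytes_emitted=3
After char 5 ('5'=57): chars_in_quartet=2 acc=0x339 bytes_emitted=3
After char 6 ('B'=1): chars_in_quartet=3 acc=0xCE41 bytes_emitted=3
After char 7 ('F'=5): chars_in_quartet=4 acc=0x339045 -> emit 33 90 45, reset; bytes_emitted=6
After char 8 ('J'=9): chars_in_quartet=1 acc=0x9 bytes_emitted=6
After char 9 ('Q'=16): chars_in_quartet=2 acc=0x250 bytes_emitted=6
Padding '==': partial quartet acc=0x250 -> emit 25; bytes_emitted=7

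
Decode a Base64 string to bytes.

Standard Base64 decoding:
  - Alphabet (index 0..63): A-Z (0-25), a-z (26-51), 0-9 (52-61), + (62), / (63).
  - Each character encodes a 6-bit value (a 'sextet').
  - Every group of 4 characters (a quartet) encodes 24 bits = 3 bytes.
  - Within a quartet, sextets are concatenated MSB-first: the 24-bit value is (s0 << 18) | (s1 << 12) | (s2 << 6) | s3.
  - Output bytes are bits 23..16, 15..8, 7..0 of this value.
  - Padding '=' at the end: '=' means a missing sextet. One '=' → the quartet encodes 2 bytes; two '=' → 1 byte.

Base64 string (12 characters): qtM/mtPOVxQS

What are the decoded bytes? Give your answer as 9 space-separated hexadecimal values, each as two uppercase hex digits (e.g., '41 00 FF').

After char 0 ('q'=42): chars_in_quartet=1 acc=0x2A bytes_emitted=0
After char 1 ('t'=45): chars_in_quartet=2 acc=0xAAD bytes_emitted=0
After char 2 ('M'=12): chars_in_quartet=3 acc=0x2AB4C bytes_emitted=0
After char 3 ('/'=63): chars_in_quartet=4 acc=0xAAD33F -> emit AA D3 3F, reset; bytes_emitted=3
After char 4 ('m'=38): chars_in_quartet=1 acc=0x26 bytes_emitted=3
After char 5 ('t'=45): chars_in_quartet=2 acc=0x9AD bytes_emitted=3
After char 6 ('P'=15): chars_in_quartet=3 acc=0x26B4F bytes_emitted=3
After char 7 ('O'=14): chars_in_quartet=4 acc=0x9AD3CE -> emit 9A D3 CE, reset; bytes_emitted=6
After char 8 ('V'=21): chars_in_quartet=1 acc=0x15 bytes_emitted=6
After char 9 ('x'=49): chars_in_quartet=2 acc=0x571 bytes_emitted=6
After char 10 ('Q'=16): chars_in_quartet=3 acc=0x15C50 bytes_emitted=6
After char 11 ('S'=18): chars_in_quartet=4 acc=0x571412 -> emit 57 14 12, reset; bytes_emitted=9

Answer: AA D3 3F 9A D3 CE 57 14 12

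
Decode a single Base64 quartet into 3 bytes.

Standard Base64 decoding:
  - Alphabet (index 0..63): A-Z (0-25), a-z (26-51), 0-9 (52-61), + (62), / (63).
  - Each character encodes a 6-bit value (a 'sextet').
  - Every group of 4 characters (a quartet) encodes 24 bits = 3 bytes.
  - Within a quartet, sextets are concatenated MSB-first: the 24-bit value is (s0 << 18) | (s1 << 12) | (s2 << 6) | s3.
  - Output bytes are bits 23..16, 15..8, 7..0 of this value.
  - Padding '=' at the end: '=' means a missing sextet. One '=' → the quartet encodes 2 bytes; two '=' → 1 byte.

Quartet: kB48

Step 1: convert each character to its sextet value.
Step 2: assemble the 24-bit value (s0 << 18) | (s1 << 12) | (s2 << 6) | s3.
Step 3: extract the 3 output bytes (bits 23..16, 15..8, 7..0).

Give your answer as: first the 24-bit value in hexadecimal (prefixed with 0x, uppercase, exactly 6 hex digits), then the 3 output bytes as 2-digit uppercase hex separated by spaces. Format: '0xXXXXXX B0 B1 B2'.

Answer: 0x901E3C 90 1E 3C

Derivation:
Sextets: k=36, B=1, 4=56, 8=60
24-bit: (36<<18) | (1<<12) | (56<<6) | 60
      = 0x900000 | 0x001000 | 0x000E00 | 0x00003C
      = 0x901E3C
Bytes: (v>>16)&0xFF=90, (v>>8)&0xFF=1E, v&0xFF=3C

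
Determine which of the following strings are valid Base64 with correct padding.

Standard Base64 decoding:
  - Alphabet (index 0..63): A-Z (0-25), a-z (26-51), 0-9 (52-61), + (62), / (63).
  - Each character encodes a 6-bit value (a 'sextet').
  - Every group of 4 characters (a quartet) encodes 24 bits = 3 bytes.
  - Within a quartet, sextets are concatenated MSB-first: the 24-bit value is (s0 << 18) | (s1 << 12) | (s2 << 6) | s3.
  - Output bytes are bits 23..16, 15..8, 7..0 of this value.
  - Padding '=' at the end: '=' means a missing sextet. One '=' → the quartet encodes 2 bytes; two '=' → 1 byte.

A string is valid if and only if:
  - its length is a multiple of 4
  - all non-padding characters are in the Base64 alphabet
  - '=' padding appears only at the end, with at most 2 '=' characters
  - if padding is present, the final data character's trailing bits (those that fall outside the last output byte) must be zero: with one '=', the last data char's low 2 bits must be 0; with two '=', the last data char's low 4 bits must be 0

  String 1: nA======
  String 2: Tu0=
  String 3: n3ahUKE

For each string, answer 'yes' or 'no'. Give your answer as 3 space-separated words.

String 1: 'nA======' → invalid (6 pad chars (max 2))
String 2: 'Tu0=' → valid
String 3: 'n3ahUKE' → invalid (len=7 not mult of 4)

Answer: no yes no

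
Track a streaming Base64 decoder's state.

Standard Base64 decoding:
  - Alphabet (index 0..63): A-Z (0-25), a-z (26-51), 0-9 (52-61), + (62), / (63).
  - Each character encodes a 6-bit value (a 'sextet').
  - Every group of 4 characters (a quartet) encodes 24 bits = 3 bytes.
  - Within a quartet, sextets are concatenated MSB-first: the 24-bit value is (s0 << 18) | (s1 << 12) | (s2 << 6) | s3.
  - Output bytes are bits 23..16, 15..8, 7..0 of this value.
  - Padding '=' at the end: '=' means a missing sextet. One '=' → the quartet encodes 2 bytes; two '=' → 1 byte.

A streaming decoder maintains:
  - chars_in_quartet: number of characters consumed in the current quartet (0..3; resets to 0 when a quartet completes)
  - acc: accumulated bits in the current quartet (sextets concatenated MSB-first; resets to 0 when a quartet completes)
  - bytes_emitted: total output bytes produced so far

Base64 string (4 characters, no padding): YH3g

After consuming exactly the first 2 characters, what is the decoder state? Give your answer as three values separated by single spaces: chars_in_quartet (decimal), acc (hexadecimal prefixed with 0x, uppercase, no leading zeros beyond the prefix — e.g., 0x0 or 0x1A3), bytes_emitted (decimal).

Answer: 2 0x607 0

Derivation:
After char 0 ('Y'=24): chars_in_quartet=1 acc=0x18 bytes_emitted=0
After char 1 ('H'=7): chars_in_quartet=2 acc=0x607 bytes_emitted=0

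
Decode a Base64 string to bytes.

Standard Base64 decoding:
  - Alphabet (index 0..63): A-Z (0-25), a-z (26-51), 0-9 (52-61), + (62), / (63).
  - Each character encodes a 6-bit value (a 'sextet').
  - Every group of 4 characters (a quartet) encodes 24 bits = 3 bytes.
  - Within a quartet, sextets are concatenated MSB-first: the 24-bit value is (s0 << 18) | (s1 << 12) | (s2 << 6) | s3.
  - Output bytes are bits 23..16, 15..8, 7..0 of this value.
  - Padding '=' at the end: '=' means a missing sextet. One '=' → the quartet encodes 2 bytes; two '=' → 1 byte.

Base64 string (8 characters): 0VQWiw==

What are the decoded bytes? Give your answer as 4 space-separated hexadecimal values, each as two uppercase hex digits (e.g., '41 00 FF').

Answer: D1 54 16 8B

Derivation:
After char 0 ('0'=52): chars_in_quartet=1 acc=0x34 bytes_emitted=0
After char 1 ('V'=21): chars_in_quartet=2 acc=0xD15 bytes_emitted=0
After char 2 ('Q'=16): chars_in_quartet=3 acc=0x34550 bytes_emitted=0
After char 3 ('W'=22): chars_in_quartet=4 acc=0xD15416 -> emit D1 54 16, reset; bytes_emitted=3
After char 4 ('i'=34): chars_in_quartet=1 acc=0x22 bytes_emitted=3
After char 5 ('w'=48): chars_in_quartet=2 acc=0x8B0 bytes_emitted=3
Padding '==': partial quartet acc=0x8B0 -> emit 8B; bytes_emitted=4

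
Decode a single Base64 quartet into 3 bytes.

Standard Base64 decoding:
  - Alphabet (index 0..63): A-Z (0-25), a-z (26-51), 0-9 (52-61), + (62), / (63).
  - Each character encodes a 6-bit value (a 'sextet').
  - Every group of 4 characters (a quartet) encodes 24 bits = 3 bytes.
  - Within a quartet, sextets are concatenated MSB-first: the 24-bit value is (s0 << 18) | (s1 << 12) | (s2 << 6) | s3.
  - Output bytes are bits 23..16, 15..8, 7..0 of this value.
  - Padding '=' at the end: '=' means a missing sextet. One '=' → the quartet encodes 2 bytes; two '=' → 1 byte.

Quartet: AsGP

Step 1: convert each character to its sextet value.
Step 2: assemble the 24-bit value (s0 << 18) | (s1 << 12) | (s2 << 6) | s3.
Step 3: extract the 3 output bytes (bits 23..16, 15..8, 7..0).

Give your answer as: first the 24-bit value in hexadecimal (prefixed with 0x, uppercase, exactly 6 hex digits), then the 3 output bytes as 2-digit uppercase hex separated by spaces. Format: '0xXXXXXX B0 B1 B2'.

Answer: 0x02C18F 02 C1 8F

Derivation:
Sextets: A=0, s=44, G=6, P=15
24-bit: (0<<18) | (44<<12) | (6<<6) | 15
      = 0x000000 | 0x02C000 | 0x000180 | 0x00000F
      = 0x02C18F
Bytes: (v>>16)&0xFF=02, (v>>8)&0xFF=C1, v&0xFF=8F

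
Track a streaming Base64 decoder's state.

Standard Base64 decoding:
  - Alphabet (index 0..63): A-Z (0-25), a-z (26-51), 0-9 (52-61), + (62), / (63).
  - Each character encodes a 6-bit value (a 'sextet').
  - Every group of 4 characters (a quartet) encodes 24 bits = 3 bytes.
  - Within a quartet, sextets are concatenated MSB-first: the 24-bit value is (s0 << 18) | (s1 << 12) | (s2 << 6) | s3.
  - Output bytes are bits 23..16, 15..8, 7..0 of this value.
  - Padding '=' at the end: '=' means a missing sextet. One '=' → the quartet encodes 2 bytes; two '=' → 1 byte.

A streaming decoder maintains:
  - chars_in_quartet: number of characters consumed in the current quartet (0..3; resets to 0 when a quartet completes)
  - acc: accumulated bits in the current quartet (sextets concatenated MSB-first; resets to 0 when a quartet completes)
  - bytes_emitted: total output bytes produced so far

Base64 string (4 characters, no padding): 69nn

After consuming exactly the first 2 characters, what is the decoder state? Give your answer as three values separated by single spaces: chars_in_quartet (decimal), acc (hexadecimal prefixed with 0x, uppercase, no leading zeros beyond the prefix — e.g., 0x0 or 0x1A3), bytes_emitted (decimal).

Answer: 2 0xEBD 0

Derivation:
After char 0 ('6'=58): chars_in_quartet=1 acc=0x3A bytes_emitted=0
After char 1 ('9'=61): chars_in_quartet=2 acc=0xEBD bytes_emitted=0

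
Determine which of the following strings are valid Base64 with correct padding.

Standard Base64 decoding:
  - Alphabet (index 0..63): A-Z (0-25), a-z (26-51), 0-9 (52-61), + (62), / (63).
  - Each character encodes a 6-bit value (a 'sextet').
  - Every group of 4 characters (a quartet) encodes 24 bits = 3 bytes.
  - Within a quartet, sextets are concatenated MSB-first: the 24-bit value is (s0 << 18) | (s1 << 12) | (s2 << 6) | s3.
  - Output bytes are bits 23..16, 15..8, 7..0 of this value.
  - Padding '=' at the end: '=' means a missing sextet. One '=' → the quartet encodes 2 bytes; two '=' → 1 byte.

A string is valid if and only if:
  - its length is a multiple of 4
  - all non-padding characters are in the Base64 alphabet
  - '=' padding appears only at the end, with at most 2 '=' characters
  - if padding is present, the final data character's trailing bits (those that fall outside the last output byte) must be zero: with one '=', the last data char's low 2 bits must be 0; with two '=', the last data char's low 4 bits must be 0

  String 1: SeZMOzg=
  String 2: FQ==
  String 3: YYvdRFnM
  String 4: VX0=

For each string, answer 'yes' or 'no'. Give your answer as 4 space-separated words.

String 1: 'SeZMOzg=' → valid
String 2: 'FQ==' → valid
String 3: 'YYvdRFnM' → valid
String 4: 'VX0=' → valid

Answer: yes yes yes yes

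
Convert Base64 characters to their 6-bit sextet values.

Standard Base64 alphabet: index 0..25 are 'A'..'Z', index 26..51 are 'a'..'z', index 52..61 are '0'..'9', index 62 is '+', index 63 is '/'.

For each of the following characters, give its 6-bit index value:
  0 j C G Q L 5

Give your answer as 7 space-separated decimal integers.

'0': 0..9 range, 52 + ord('0') − ord('0') = 52
'j': a..z range, 26 + ord('j') − ord('a') = 35
'C': A..Z range, ord('C') − ord('A') = 2
'G': A..Z range, ord('G') − ord('A') = 6
'Q': A..Z range, ord('Q') − ord('A') = 16
'L': A..Z range, ord('L') − ord('A') = 11
'5': 0..9 range, 52 + ord('5') − ord('0') = 57

Answer: 52 35 2 6 16 11 57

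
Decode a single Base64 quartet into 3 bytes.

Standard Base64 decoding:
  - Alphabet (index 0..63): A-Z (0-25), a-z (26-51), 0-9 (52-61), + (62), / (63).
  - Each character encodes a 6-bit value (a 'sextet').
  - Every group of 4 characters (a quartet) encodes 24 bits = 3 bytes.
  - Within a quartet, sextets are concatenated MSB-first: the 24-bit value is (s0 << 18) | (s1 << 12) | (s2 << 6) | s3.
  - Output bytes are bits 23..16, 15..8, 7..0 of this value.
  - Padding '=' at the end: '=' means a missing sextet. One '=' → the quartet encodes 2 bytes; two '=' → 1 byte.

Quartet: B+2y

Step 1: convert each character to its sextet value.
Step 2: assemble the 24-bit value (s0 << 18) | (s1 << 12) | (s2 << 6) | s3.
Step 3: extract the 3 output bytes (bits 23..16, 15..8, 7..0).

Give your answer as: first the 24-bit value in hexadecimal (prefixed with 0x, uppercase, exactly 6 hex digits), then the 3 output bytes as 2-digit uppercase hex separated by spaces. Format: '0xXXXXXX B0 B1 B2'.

Sextets: B=1, +=62, 2=54, y=50
24-bit: (1<<18) | (62<<12) | (54<<6) | 50
      = 0x040000 | 0x03E000 | 0x000D80 | 0x000032
      = 0x07EDB2
Bytes: (v>>16)&0xFF=07, (v>>8)&0xFF=ED, v&0xFF=B2

Answer: 0x07EDB2 07 ED B2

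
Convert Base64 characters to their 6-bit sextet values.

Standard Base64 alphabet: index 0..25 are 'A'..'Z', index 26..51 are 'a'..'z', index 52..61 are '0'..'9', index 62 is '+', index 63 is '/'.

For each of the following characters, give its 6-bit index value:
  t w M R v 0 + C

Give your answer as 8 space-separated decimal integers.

't': a..z range, 26 + ord('t') − ord('a') = 45
'w': a..z range, 26 + ord('w') − ord('a') = 48
'M': A..Z range, ord('M') − ord('A') = 12
'R': A..Z range, ord('R') − ord('A') = 17
'v': a..z range, 26 + ord('v') − ord('a') = 47
'0': 0..9 range, 52 + ord('0') − ord('0') = 52
'+': index 62
'C': A..Z range, ord('C') − ord('A') = 2

Answer: 45 48 12 17 47 52 62 2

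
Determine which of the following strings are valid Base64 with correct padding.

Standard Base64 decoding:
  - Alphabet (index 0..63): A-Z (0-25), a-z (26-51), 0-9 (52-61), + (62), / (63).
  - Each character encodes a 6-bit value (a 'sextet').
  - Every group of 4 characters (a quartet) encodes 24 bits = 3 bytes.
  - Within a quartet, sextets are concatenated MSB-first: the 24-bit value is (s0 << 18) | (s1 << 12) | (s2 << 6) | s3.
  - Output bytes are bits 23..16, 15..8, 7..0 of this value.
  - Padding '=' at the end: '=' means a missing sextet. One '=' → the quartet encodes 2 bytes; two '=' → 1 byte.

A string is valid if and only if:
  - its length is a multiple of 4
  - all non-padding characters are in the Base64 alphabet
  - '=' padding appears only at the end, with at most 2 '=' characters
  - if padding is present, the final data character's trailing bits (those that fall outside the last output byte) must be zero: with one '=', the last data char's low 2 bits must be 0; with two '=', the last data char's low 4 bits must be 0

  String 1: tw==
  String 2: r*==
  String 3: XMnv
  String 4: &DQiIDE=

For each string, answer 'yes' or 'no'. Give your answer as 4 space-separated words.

Answer: yes no yes no

Derivation:
String 1: 'tw==' → valid
String 2: 'r*==' → invalid (bad char(s): ['*'])
String 3: 'XMnv' → valid
String 4: '&DQiIDE=' → invalid (bad char(s): ['&'])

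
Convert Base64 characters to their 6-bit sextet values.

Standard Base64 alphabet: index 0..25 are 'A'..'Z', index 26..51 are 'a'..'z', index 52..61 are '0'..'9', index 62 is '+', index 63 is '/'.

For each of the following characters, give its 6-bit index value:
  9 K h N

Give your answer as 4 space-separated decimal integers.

'9': 0..9 range, 52 + ord('9') − ord('0') = 61
'K': A..Z range, ord('K') − ord('A') = 10
'h': a..z range, 26 + ord('h') − ord('a') = 33
'N': A..Z range, ord('N') − ord('A') = 13

Answer: 61 10 33 13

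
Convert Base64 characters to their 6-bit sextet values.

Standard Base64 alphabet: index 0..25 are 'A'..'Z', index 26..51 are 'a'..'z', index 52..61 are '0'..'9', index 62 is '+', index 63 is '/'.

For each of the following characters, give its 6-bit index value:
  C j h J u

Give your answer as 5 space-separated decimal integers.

Answer: 2 35 33 9 46

Derivation:
'C': A..Z range, ord('C') − ord('A') = 2
'j': a..z range, 26 + ord('j') − ord('a') = 35
'h': a..z range, 26 + ord('h') − ord('a') = 33
'J': A..Z range, ord('J') − ord('A') = 9
'u': a..z range, 26 + ord('u') − ord('a') = 46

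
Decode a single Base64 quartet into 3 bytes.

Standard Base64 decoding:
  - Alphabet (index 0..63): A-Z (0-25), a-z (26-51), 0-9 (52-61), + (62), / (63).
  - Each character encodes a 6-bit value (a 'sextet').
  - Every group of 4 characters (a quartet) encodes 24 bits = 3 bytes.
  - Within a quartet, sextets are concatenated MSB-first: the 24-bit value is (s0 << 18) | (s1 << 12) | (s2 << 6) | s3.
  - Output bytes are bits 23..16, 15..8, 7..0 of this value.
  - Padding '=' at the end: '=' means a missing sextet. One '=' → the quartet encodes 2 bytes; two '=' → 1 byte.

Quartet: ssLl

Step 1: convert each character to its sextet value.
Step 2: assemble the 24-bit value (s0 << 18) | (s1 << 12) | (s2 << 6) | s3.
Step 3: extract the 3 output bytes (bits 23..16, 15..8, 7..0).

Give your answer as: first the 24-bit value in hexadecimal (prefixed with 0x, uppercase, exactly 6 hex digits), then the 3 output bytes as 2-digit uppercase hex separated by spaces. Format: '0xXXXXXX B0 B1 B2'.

Sextets: s=44, s=44, L=11, l=37
24-bit: (44<<18) | (44<<12) | (11<<6) | 37
      = 0xB00000 | 0x02C000 | 0x0002C0 | 0x000025
      = 0xB2C2E5
Bytes: (v>>16)&0xFF=B2, (v>>8)&0xFF=C2, v&0xFF=E5

Answer: 0xB2C2E5 B2 C2 E5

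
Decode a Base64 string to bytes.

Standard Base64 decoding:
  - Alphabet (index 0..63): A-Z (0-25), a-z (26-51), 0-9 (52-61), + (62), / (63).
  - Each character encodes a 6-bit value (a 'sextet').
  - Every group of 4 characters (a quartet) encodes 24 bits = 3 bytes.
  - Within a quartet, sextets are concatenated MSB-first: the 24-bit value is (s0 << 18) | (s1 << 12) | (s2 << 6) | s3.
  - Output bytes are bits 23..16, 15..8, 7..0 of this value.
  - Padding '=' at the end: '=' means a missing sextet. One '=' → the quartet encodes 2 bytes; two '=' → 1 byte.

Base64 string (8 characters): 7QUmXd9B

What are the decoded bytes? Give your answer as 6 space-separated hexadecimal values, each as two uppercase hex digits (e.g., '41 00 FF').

After char 0 ('7'=59): chars_in_quartet=1 acc=0x3B bytes_emitted=0
After char 1 ('Q'=16): chars_in_quartet=2 acc=0xED0 bytes_emitted=0
After char 2 ('U'=20): chars_in_quartet=3 acc=0x3B414 bytes_emitted=0
After char 3 ('m'=38): chars_in_quartet=4 acc=0xED0526 -> emit ED 05 26, reset; bytes_emitted=3
After char 4 ('X'=23): chars_in_quartet=1 acc=0x17 bytes_emitted=3
After char 5 ('d'=29): chars_in_quartet=2 acc=0x5DD bytes_emitted=3
After char 6 ('9'=61): chars_in_quartet=3 acc=0x1777D bytes_emitted=3
After char 7 ('B'=1): chars_in_quartet=4 acc=0x5DDF41 -> emit 5D DF 41, reset; bytes_emitted=6

Answer: ED 05 26 5D DF 41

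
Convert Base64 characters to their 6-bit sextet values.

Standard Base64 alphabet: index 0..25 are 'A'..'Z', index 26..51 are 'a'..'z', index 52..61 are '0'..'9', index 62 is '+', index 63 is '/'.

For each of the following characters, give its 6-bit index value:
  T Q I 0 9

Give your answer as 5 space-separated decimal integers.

'T': A..Z range, ord('T') − ord('A') = 19
'Q': A..Z range, ord('Q') − ord('A') = 16
'I': A..Z range, ord('I') − ord('A') = 8
'0': 0..9 range, 52 + ord('0') − ord('0') = 52
'9': 0..9 range, 52 + ord('9') − ord('0') = 61

Answer: 19 16 8 52 61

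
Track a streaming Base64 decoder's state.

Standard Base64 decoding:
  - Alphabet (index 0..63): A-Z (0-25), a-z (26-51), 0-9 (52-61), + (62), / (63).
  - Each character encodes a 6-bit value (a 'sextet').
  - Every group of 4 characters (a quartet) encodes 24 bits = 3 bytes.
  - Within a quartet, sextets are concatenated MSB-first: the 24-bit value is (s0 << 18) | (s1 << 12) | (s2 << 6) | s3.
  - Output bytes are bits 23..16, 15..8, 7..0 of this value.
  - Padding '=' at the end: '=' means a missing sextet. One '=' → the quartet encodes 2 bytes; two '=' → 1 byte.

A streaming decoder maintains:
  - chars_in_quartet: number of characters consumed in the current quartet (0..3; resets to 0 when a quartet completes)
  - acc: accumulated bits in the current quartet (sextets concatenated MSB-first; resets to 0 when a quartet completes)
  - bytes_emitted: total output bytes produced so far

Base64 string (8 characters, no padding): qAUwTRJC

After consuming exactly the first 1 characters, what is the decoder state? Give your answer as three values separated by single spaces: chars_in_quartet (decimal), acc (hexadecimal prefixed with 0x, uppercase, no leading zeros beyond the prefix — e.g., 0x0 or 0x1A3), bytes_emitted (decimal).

After char 0 ('q'=42): chars_in_quartet=1 acc=0x2A bytes_emitted=0

Answer: 1 0x2A 0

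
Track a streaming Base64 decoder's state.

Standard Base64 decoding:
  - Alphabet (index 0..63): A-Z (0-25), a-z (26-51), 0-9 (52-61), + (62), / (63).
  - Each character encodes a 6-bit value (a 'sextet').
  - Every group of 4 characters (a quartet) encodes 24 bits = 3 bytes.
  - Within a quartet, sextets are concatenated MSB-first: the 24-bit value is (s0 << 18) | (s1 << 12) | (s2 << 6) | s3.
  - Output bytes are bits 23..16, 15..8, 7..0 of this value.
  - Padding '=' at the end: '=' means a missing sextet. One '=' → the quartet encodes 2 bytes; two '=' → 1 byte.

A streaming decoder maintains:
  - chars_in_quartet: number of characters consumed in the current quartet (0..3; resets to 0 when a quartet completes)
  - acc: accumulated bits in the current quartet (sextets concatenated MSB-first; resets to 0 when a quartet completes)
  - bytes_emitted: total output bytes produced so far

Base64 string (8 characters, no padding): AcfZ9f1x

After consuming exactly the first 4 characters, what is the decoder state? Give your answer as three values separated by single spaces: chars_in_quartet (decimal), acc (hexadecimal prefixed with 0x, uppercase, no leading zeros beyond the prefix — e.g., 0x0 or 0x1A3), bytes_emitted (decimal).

After char 0 ('A'=0): chars_in_quartet=1 acc=0x0 bytes_emitted=0
After char 1 ('c'=28): chars_in_quartet=2 acc=0x1C bytes_emitted=0
After char 2 ('f'=31): chars_in_quartet=3 acc=0x71F bytes_emitted=0
After char 3 ('Z'=25): chars_in_quartet=4 acc=0x1C7D9 -> emit 01 C7 D9, reset; bytes_emitted=3

Answer: 0 0x0 3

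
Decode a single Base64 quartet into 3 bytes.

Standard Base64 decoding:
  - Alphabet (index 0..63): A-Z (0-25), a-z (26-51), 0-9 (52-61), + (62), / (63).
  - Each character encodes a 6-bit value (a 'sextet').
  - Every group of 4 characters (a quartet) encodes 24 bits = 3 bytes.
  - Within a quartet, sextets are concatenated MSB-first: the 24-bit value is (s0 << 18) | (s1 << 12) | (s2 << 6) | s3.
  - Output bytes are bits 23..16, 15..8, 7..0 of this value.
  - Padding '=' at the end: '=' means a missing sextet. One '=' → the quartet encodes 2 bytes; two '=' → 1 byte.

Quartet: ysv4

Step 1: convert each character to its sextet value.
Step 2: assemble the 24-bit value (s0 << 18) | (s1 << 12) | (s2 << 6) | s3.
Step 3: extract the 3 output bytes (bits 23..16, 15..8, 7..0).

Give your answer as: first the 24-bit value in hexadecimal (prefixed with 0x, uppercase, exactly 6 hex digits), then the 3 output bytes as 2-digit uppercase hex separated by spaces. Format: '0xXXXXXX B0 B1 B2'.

Answer: 0xCACBF8 CA CB F8

Derivation:
Sextets: y=50, s=44, v=47, 4=56
24-bit: (50<<18) | (44<<12) | (47<<6) | 56
      = 0xC80000 | 0x02C000 | 0x000BC0 | 0x000038
      = 0xCACBF8
Bytes: (v>>16)&0xFF=CA, (v>>8)&0xFF=CB, v&0xFF=F8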